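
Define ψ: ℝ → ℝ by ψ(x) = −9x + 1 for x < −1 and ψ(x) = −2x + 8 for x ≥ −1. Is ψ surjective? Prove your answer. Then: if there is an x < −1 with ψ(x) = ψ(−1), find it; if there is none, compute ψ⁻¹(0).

Both pieces are strictly decreasing (slopes −9 and −2), so each is injective on its own interval.
The left piece maps (−∞, −1) onto (10, ∞); the right piece maps [−1, ∞) onto (−∞, 10].
These images together cover ℝ, so ψ is surjective.
Because the two images are disjoint, no x < −1 has ψ(x) = ψ(−1), so we compute ψ⁻¹(0): 0 lies in (−∞, 10], so solve −2x + 8 = 0: x = (0 − 8)/(−2) = 4.

4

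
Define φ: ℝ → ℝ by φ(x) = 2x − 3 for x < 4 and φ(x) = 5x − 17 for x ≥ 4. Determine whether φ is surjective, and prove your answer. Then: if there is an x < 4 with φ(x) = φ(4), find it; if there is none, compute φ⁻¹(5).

Both pieces are strictly increasing (slopes 2 and 5), so each is injective on its own interval.
The left piece maps (−∞, 4) onto (−∞, 5); the right piece maps [4, ∞) onto [3, ∞).
The union (−∞, 5) ∪ [3, ∞) covers ℝ, so φ is surjective.
For the follow-up: the images overlap, so an x < 4 with φ(x) = φ(4) exists. φ(4) = 3; solving 2x − 3 = 3 for x < 4 gives x = (3 + 3)/2 = 3.

3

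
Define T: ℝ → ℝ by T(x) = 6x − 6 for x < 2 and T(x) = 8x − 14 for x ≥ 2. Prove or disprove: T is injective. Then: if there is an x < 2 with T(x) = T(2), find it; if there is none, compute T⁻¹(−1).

Both pieces are strictly increasing (slopes 6 and 8), so each is injective on its own interval.
The left piece maps (−∞, 2) onto (−∞, 6); the right piece maps [2, ∞) onto [2, ∞).
These images overlap. In particular T(2) = 2 (right piece), and solving 6x − 6 = 2 on the left piece gives x = 4/3 < 2.
So T(4/3) = T(2) with 4/3 ≠ 2, and T is not injective. This x = 4/3 is the requested value below 2.

4/3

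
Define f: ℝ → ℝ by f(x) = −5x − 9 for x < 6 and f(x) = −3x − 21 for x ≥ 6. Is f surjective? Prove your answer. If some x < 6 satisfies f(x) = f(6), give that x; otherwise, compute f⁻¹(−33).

Both pieces are strictly decreasing (slopes −5 and −3), so each is injective on its own interval.
The left piece maps (−∞, 6) onto (−39, ∞); the right piece maps [6, ∞) onto (−∞, −39].
These images together cover ℝ, so f is surjective.
Because the two images are disjoint, no x < 6 has f(x) = f(6), so we compute f⁻¹(−33): −33 lies in (−39, ∞), so solve −5x − 9 = −33: x = (−33 + 9)/(−5) = 24/5.

24/5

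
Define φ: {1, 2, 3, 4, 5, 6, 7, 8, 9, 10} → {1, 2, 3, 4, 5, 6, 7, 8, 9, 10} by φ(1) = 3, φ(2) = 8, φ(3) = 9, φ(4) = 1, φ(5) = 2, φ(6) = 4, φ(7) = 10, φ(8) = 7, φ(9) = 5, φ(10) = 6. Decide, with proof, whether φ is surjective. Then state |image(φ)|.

Every element of the codomain has a preimage: 1 = φ(4), 2 = φ(5), 3 = φ(1), 4 = φ(6), 5 = φ(9), 6 = φ(10), 7 = φ(8), 8 = φ(2), 9 = φ(3), 10 = φ(7).
Hence φ is surjective.
The image of φ is {1, 2, 3, 4, 5, 6, 7, 8, 9, 10}, which has 10 elements.

10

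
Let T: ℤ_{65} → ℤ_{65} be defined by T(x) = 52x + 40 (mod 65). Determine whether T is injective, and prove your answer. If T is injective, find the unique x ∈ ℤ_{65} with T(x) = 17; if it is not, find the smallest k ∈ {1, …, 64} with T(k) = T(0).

5

Recall that T is injective when T(u) = T(v) forces u = v.
We have gcd(52, 65) = 13 > 1. Taking u = 0 and v = 5: T(0) = 40 and T(5) = 52·5 + 40 = 300 ≡ 40 (mod 65).
So T(0) = T(5) while 0 ≠ 5, hence T is not injective.
Since T is not injective, we find the least positive k with T(k) = T(0): this means 52k ≡ 0 (mod 65), i.e. 65 ∣ 52k. Since gcd(52, 65) = 13, dividing through by 13 this holds exactly when 5 ∣ 4k, and as gcd(4, 5) = 1, exactly when 5 ∣ k.
The smallest positive such k is 5.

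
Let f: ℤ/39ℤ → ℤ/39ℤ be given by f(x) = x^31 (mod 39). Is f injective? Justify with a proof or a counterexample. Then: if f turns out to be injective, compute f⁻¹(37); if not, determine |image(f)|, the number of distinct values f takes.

Computing x^31 mod 39 for each x (by repeated squaring, reducing mod 39 at every step), the values f(0), f(1), …, f(38) are: 0, 1, 11, 3, 4, 8, 33, 19, 5, 9, 10, 2, 12, 13, 14, 24, 16, 17, 21, 7, 32, 18, 22, 23, 15, 25, 26, 27, 37, 29, 30, 34, 20, 6, 31, 35, 36, 28, 38.
Every element of ℤ/39ℤ appears exactly once in this list, so f is a bijection, and in particular injective.
Since f is injective, we read off the preimage of 37 from the same table: f(28) = 37, so f⁻¹(37) = 28.

28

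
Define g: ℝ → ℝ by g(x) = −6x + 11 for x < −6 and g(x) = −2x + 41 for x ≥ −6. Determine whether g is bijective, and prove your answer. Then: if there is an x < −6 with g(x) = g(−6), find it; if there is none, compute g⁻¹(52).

Both pieces are strictly decreasing (slopes −6 and −2), so each is injective on its own interval.
The left piece maps (−∞, −6) onto (47, ∞); the right piece maps [−6, ∞) onto (−∞, 53].
These images overlap. In particular g(−6) = 53 (right piece), and solving −6x + 11 = 53 on the left piece gives x = −7 < −6.
So g(−7) = g(−6) with −7 ≠ −6, and g is not injective, hence not bijective. This x = −7 is the requested value below −6.

-7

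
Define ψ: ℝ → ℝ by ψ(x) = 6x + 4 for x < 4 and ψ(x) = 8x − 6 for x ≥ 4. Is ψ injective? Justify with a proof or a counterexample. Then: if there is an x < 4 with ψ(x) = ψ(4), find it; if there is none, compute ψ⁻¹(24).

11/3

Both pieces are strictly increasing (slopes 6 and 8), so each is injective on its own interval.
The left piece maps (−∞, 4) onto (−∞, 28); the right piece maps [4, ∞) onto [26, ∞).
These images overlap. In particular ψ(4) = 26 (right piece), and solving 6x + 4 = 26 on the left piece gives x = 11/3 < 4.
So ψ(11/3) = ψ(4) with 11/3 ≠ 4, and ψ is not injective. This x = 11/3 is the requested value below 4.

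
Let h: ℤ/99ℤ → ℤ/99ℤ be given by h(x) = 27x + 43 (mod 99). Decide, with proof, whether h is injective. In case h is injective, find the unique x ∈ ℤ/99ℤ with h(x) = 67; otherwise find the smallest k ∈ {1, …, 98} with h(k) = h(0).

We have gcd(27, 99) = 9 > 1. Taking x_1 = 0 and x_2 = 11: h(0) = 43 and h(11) = 27·11 + 43 = 340 ≡ 43 (mod 99).
So h(0) = h(11) while 0 ≠ 11, hence h is not injective.
Since h is not injective, we find the least positive k with h(k) = h(0): this means 27k ≡ 0 (mod 99), i.e. 99 ∣ 27k. Since gcd(27, 99) = 9, dividing through by 9 this holds exactly when 11 ∣ 3k, and as gcd(3, 11) = 1, exactly when 11 ∣ k.
The smallest positive such k is 11.

11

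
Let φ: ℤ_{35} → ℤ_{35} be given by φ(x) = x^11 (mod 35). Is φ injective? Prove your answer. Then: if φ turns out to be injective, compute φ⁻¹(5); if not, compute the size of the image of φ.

Computing x^11 mod 35 for each x (by repeated squaring, reducing mod 35 at every step), the values φ(0), φ(1), …, φ(34) are: 0, 1, 18, 12, 9, 10, 6, 28, 22, 4, 5, 16, 3, 27, 14, 15, 11, 33, 2, 24, 20, 21, 8, 32, 19, 30, 31, 13, 7, 29, 25, 26, 23, 17, 34.
Every element of ℤ_{35} appears exactly once in this list, so φ is a bijection, and in particular injective.
Since φ is injective, we read off the preimage of 5 from the same table: φ(10) = 5, so φ⁻¹(5) = 10.

10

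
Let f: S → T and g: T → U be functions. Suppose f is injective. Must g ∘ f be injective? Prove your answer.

not injective

No. Take S = T = U = {1, 2}, f = identity (injective), and g(x) = 1 for every x.
Then (g ∘ f)(1) = 1 = (g ∘ f)(2) with 1 ≠ 2, so g ∘ f is not injective.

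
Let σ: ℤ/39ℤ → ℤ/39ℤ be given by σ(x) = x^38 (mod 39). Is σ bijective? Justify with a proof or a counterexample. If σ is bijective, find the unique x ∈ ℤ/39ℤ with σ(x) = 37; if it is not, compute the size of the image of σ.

σ(5): Repeated squaring mod 39: 5^1 ≡ 5, 5^2 ≡ 5² = 25, 5^4 ≡ 25² = 625 ≡ 1, 5^8 ≡ 1² = 1, 5^16 ≡ 1² = 1, 5^32 ≡ 1² = 1. Since 38 = 32 + 4 + 2, 5^38 ≡ 1·1·25: 1·1 = 1, then 1·25 = 25. So 5^38 ≡ 25 (mod 39).
σ(8): Repeated squaring mod 39: 8^1 ≡ 8, 8^2 ≡ 8² = 64 ≡ 25, 8^4 ≡ 25² = 625 ≡ 1, 8^8 ≡ 1² = 1, 8^16 ≡ 1² = 1, 8^32 ≡ 1² = 1. Since 38 = 32 + 4 + 2, 8^38 ≡ 1·1·25: 1·1 = 1, then 1·25 = 25. So 8^38 ≡ 25 (mod 39).
So σ(5) = σ(8) = 25 while 5 ≠ 8, therefore σ is not injective, hence not bijective.
Since σ is not bijective, we determine |image(σ)|. Computing x^38 mod 39 for each x (by repeated squaring, reducing mod 39 at every step), the values σ(0), σ(1), …, σ(38) are: 0, 1, 4, 9, 16, 25, 36, 10, 25, 3, 22, 4, 27, 13, 1, 30, 22, 16, 12, 10, 10, 12, 16, 22, 30, 1, 13, 27, 4, 22, 3, 25, 10, 36, 25, 16, 9, 4, 1.
The distinct values are {0, 1, 3, 4, 9, 10, 12, 13, 16, 22, 25, 27, 30, 36}; there are 14 of them.

14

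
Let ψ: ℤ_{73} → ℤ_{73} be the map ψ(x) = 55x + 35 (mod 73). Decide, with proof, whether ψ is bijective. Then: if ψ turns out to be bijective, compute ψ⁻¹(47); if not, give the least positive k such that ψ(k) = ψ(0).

48

Recall that ψ is injective if ψ(s) = ψ(t) implies s = t.
Suppose ψ(s) = ψ(t) in ℤ_{73}. Then 55s + 35 ≡ 55t + 35 (mod 73), therefore 55(s − t) ≡ 0 (mod 73).
Since gcd(55, 73) = 1, 55 is invertible modulo 73, therefore s − t ≡ 0 (mod 73), i.e. s = t.
We now compute 55⁻¹ mod 73 explicitly. Euclid's algorithm: 73 = 1·55 + 18, 55 = 3·18 + 1; back-substituting gives 1 = 4·55 − 3·73, so 55⁻¹ ≡ 4 (mod 73).
For any y ∈ ℤ_{73}, x = 4(y − 35) mod 73 satisfies ψ(x) = 55·4(y − 35) + 35 ≡ y (since 55·4 ≡ 1 mod 73). So every y has a preimage.
So ψ is bijective.
Since ψ is bijective, we find ψ⁻¹(47): we need 55x ≡ 47 − 35 ≡ 12 (mod 73). Using 55⁻¹ = 4: x ≡ 4·12 = 48, so x = 48.
Check: ψ(48) = 55·48 + 35 = 2675 = 36·73 + 47 ≡ 47 (mod 73).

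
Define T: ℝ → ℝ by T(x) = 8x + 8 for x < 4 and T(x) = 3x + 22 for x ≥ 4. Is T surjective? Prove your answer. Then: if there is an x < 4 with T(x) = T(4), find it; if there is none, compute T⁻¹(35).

Both pieces are strictly increasing (slopes 8 and 3), so each is injective on its own interval.
The left piece maps (−∞, 4) onto (−∞, 40); the right piece maps [4, ∞) onto [34, ∞).
The union (−∞, 40) ∪ [34, ∞) covers ℝ, so T is surjective.
For the follow-up: the images overlap, so an x < 4 with T(x) = T(4) exists. T(4) = 34; solving 8x + 8 = 34 for x < 4 gives x = (34 − 8)/8 = 13/4.

13/4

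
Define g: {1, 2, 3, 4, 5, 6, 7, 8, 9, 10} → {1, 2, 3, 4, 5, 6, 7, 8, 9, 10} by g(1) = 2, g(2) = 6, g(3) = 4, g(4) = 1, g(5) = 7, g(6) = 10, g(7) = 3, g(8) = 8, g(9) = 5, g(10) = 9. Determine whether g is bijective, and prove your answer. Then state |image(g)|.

10

The values 2, 6, 4, 1, 7, 10, 3, 8, 5, 9 are a permutation of {1, 2, 3, 4, 5, 6, 7, 8, 9, 10}: each element appears exactly once.
So g is injective and surjective, hence bijective.
The image of g is {1, 2, 3, 4, 5, 6, 7, 8, 9, 10}, which has 10 elements.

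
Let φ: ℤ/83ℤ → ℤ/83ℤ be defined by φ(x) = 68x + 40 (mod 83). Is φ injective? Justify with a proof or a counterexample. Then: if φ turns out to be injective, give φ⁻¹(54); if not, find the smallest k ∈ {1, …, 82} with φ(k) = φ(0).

If φ(x_1) = φ(x_2), then 68x_1 ≡ 68x_2 (mod 83). Because gcd(68, 83) = 1, we may cancel 68 to get x_1 ≡ x_2 (mod 83).
So φ is injective.
We now compute 68⁻¹ mod 83 explicitly. Euclid's algorithm: 83 = 1·68 + 15, 68 = 4·15 + 8, 15 = 1·8 + 7, 8 = 1·7 + 1; back-substituting gives 1 = 11·68 − 9·83, so 68⁻¹ ≡ 11 (mod 83).
Since φ is injective, we find φ⁻¹(54): we need 68x ≡ 54 − 40 ≡ 14 (mod 83). Using 68⁻¹ = 11: x ≡ 11·14 = 154 = 1·83 + 71, so x = 71.
Check: φ(71) = 68·71 + 40 = 4868 = 58·83 + 54 ≡ 54 (mod 83).

71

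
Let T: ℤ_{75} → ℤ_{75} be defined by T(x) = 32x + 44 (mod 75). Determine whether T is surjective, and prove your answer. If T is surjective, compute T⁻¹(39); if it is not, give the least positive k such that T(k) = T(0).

Recall that T is surjective if every y in the codomain equals T(x) for some x in the domain.
Since gcd(32, 75) = 1, 32 is invertible modulo 75. Euclid's algorithm: 75 = 2·32 + 11, 32 = 2·11 + 10, 11 = 1·10 + 1; back-substituting gives 1 = 68·32 − 29·75, so 32⁻¹ ≡ 68 (mod 75).
Then y ↦ 68(y − 44) is a two-sided inverse to T, so every y ∈ ℤ_{75} has a preimage.
Therefore T is surjective.
Since T is surjective, we compute T⁻¹(39): solve 32x + 44 ≡ 39 (mod 75), i.e. 32x ≡ 70 (mod 75).
Multiplying by 32⁻¹ = 68 gives x ≡ 68·70 = 4760 = 63·75 + 35 ≡ 35 (mod 75).
Check: T(35) = 32·35 + 44 = 1164 = 15·75 + 39 ≡ 39 (mod 75).

35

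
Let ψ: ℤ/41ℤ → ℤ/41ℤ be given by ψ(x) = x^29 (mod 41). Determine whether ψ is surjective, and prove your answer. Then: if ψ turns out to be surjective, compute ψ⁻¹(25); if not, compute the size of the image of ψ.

Since 41 is prime, the nonzero elements of ℤ/41ℤ form a cyclic group of order 40.
As gcd(29, 40) = 1, raising to the 29th power is a bijection on this group: if x_1^29 ≡ x_2^29 then (x_1x_2^{−1})^29 = 1, and the only element of order dividing gcd(29, 40) = 1 is 1, so x_1 = x_2.
With ψ(0) = 0 this makes ψ injective on all of ℤ/41ℤ, hence bijective (finite equal-size domain and codomain). In particular ψ is surjective.
Since ψ is surjective, we find the preimage of 25. The inverse of x ↦ x^29 on (ℤ/41ℤ)^× is x ↦ x^29, because 29·29 = 841 = 21·40 + 1 ≡ 1 (mod 40) and x^{40} = 1 for x ≠ 0 (Fermat). So ψ⁻¹(25) = 25^29 mod 41.
Repeated squaring mod 41: 25^1 ≡ 25, 25^2 ≡ 25² = 625 ≡ 10, 25^4 ≡ 10² = 100 ≡ 18, 25^8 ≡ 18² = 324 ≡ 37, 25^16 ≡ 37² = 1369 ≡ 16. Since 29 = 16 + 8 + 4 + 1, 25^29 ≡ 16·37·18·25: 16·37 = 592 ≡ 18, then 18·18 = 324 ≡ 37, then 37·25 = 925 ≡ 23. So 25^29 ≡ 23 (mod 41).
Hence ψ⁻¹(25) = 23.

23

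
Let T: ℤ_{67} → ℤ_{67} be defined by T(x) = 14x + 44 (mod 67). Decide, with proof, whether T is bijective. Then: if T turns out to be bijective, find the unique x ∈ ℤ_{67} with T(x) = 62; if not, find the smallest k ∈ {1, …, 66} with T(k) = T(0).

Suppose T(a) = T(b) in ℤ_{67}. Then 14a + 44 ≡ 14b + 44 (mod 67), hence 14(a − b) ≡ 0 (mod 67).
Since gcd(14, 67) = 1, 14 is invertible modulo 67, thus a − b ≡ 0 (mod 67), i.e. a = b.
We now compute 14⁻¹ mod 67 explicitly. Euclid's algorithm: 67 = 4·14 + 11, 14 = 1·11 + 3, 11 = 3·3 + 2, 3 = 1·2 + 1; back-substituting gives 1 = 24·14 − 5·67, so 14⁻¹ ≡ 24 (mod 67).
For any y ∈ ℤ_{67}, x = 24(y − 44) mod 67 satisfies T(x) = 14·24(y − 44) + 44 ≡ y (since 14·24 ≡ 1 mod 67). So every y has a preimage.
Therefore T is bijective.
Since T is bijective, we compute T⁻¹(62): solve 14x + 44 ≡ 62 (mod 67), i.e. 14x ≡ 18 (mod 67).
Multiplying by 14⁻¹ = 24 gives x ≡ 24·18 = 432 = 6·67 + 30 ≡ 30 (mod 67).
Check: T(30) = 14·30 + 44 = 464 = 6·67 + 62 ≡ 62 (mod 67).

30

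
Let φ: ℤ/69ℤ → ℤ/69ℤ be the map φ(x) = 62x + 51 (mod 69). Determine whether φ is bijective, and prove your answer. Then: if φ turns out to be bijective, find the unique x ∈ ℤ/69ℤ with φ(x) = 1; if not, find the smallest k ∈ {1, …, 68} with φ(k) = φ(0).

17

If φ(s) = φ(t), then 62s ≡ 62t (mod 69). Because gcd(62, 69) = 1, we may cancel 62 to get s ≡ t (mod 69).
We now compute 62⁻¹ mod 69 explicitly. Euclid's algorithm: 69 = 1·62 + 7, 62 = 8·7 + 6, 7 = 1·6 + 1; back-substituting gives 1 = 59·62 − 53·69, so 62⁻¹ ≡ 59 (mod 69).
For any y ∈ ℤ/69ℤ, x = 59(y − 51) mod 69 satisfies φ(x) = 62·59(y − 51) + 51 ≡ y (since 62·59 ≡ 1 mod 69). So every y has a preimage.
Therefore φ is bijective.
Since φ is bijective, we compute φ⁻¹(1): solve 62x + 51 ≡ 1 (mod 69), i.e. 62x ≡ 19 (mod 69).
Multiplying by 62⁻¹ = 59 gives x ≡ 59·19 = 1121 = 16·69 + 17 ≡ 17 (mod 69).
Check: φ(17) = 62·17 + 51 = 1105 = 16·69 + 1 ≡ 1 (mod 69).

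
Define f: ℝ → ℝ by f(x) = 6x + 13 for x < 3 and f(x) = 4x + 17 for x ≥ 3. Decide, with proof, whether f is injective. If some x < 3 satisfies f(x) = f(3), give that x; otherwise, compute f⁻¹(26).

8/3

Both pieces are strictly increasing (slopes 6 and 4), so each is injective on its own interval.
The left piece maps (−∞, 3) onto (−∞, 31); the right piece maps [3, ∞) onto [29, ∞).
These images overlap. In particular f(3) = 29 (right piece), and solving 6x + 13 = 29 on the left piece gives x = 8/3 < 3.
So f(8/3) = f(3) with 8/3 ≠ 3, and f is not injective. This x = 8/3 is the requested value below 3.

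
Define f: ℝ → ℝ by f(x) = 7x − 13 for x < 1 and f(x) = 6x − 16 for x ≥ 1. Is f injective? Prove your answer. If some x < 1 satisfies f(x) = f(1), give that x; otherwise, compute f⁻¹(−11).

3/7

Both pieces are strictly increasing (slopes 7 and 6), so each is injective on its own interval.
The left piece maps (−∞, 1) onto (−∞, −6); the right piece maps [1, ∞) onto [−10, ∞).
These images overlap. In particular f(1) = −10 (right piece), and solving 7x − 13 = −10 on the left piece gives x = 3/7 < 1.
So f(3/7) = f(1) with 3/7 ≠ 1, and f is not injective. This x = 3/7 is the requested value below 1.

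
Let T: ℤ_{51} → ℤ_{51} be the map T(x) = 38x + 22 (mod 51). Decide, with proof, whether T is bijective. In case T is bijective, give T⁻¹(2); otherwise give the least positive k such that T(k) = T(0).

29

By definition, T is injective if T(x_1) = T(x_2) implies x_1 = x_2.
If T(x_1) = T(x_2), then 38x_1 ≡ 38x_2 (mod 51). Because gcd(38, 51) = 1, we may cancel 38 to get x_1 ≡ x_2 (mod 51).
We now compute 38⁻¹ mod 51 explicitly. Euclid's algorithm: 51 = 1·38 + 13, 38 = 2·13 + 12, 13 = 1·12 + 1; back-substituting gives 1 = 47·38 − 35·51, so 38⁻¹ ≡ 47 (mod 51).
Then y ↦ 47(y − 22) is a two-sided inverse to T, so every y ∈ ℤ_{51} has a preimage.
So T is bijective.
Since T is bijective, we compute T⁻¹(2): solve 38x + 22 ≡ 2 (mod 51), i.e. 38x ≡ 31 (mod 51).
Multiplying by 38⁻¹ = 47 gives x ≡ 47·31 = 1457 = 28·51 + 29 ≡ 29 (mod 51).
Check: T(29) = 38·29 + 22 = 1124 = 22·51 + 2 ≡ 2 (mod 51).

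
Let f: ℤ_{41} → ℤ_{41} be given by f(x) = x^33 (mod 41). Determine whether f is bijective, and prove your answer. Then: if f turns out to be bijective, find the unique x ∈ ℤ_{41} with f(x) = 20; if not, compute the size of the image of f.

Since 41 is prime, the nonzero elements of ℤ_{41} form a cyclic group of order 40.
As gcd(33, 40) = 1, raising to the 33rd power is a bijection on this group: if x_1^33 ≡ x_2^33 then (x_1x_2^{−1})^33 = 1, and the only element of order dividing gcd(33, 40) = 1 is 1, so x_1 = x_2.
With f(0) = 0 this makes f injective on all of ℤ_{41}, hence bijective (finite equal-size domain and codomain). In particular f is bijective.
Since f is bijective, we find the preimage of 20. The inverse of x ↦ x^33 on (ℤ_{41})^× is x ↦ x^17, because 33·17 = 561 = 14·40 + 1 ≡ 1 (mod 40) and x^{40} = 1 for x ≠ 0 (Fermat). So f⁻¹(20) = 20^17 mod 41.
Repeated squaring mod 41: 20^1 ≡ 20, 20^2 ≡ 20² = 400 ≡ 31, 20^4 ≡ 31² = 961 ≡ 18, 20^8 ≡ 18² = 324 ≡ 37, 20^16 ≡ 37² = 1369 ≡ 16. Since 17 = 16 + 1, 20^17 ≡ 16·20: 16·20 = 320 ≡ 33. So 20^17 ≡ 33 (mod 41).
Hence f⁻¹(20) = 33.

33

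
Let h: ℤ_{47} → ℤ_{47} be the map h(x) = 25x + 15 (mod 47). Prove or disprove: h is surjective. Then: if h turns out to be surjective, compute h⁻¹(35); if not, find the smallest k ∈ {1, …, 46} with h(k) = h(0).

29

Since gcd(25, 47) = 1, 25 is invertible modulo 47. Euclid's algorithm: 47 = 1·25 + 22, 25 = 1·22 + 3, 22 = 7·3 + 1; back-substituting gives 1 = 32·25 − 17·47, so 25⁻¹ ≡ 32 (mod 47).
For any y ∈ ℤ_{47}, x = 32(y − 15) mod 47 satisfies h(x) = 25·32(y − 15) + 15 ≡ y (since 25·32 ≡ 1 mod 47). So every y has a preimage.
Hence h is surjective.
Since h is surjective, we find h⁻¹(35): we need 25x ≡ 35 − 15 ≡ 20 (mod 47). Using 25⁻¹ = 32: x ≡ 32·20 = 640 = 13·47 + 29, so x = 29.
Check: h(29) = 25·29 + 15 = 740 = 15·47 + 35 ≡ 35 (mod 47).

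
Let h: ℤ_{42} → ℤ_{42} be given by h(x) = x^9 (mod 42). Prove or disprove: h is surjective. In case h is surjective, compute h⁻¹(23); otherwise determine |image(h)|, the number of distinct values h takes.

18

h(2): Repeated squaring mod 42: 2^1 ≡ 2, 2^2 ≡ 2² = 4, 2^4 ≡ 4² = 16, 2^8 ≡ 16² = 256 ≡ 4. Since 9 = 8 + 1, 2^9 ≡ 4·2: 4·2 = 8. So 2^9 ≡ 8 (mod 42).
h(8): Repeated squaring mod 42: 8^1 ≡ 8, 8^2 ≡ 8² = 64 ≡ 22, 8^4 ≡ 22² = 484 ≡ 22, 8^8 ≡ 22² = 484 ≡ 22. Since 9 = 8 + 1, 8^9 ≡ 22·8: 22·8 = 176 ≡ 8. So 8^9 ≡ 8 (mod 42).
So h(2) = h(8) = 8 while 2 ≠ 8, thus h is not injective.
A non-injective map from the 42-element set ℤ_{42} to itself takes at most 41 distinct values, so it cannot be surjective. Therefore h is not surjective.
Since h is not surjective, we determine |image(h)|. Computing x^9 mod 42 for each x (by repeated squaring, reducing mod 42 at every step), the values h(0), h(1), …, h(41) are: 0, 1, 8, 27, 22, 41, 6, 7, 8, 15, 34, 29, 6, 13, 14, 15, 22, 41, 36, 13, 20, 21, 22, 29, 6, 1, 20, 27, 28, 29, 36, 13, 8, 27, 34, 35, 36, 1, 20, 15, 34, 41.
The distinct values are {0, 1, 6, 7, 8, 13, 14, 15, 20, 21, 22, 27, 28, 29, 34, 35, 36, 41}; there are 18 of them.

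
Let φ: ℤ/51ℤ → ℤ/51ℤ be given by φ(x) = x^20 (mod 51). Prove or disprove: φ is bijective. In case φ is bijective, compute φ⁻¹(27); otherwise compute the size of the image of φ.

φ(1) = 1^20 = 1.
φ(4): Repeated squaring mod 51: 4^1 ≡ 4, 4^2 ≡ 4² = 16, 4^4 ≡ 16² = 256 ≡ 1, 4^8 ≡ 1² = 1, 4^16 ≡ 1² = 1. Since 20 = 16 + 4, 4^20 ≡ 1·1: 1·1 = 1. So 4^20 ≡ 1 (mod 51).
So φ(1) = φ(4) = 1 while 1 ≠ 4, hence φ is not injective, hence not bijective.
Since φ is not bijective, we determine |image(φ)|. Computing x^20 mod 51 for each x (by repeated squaring, reducing mod 51 at every step), the values φ(0), φ(1), …, φ(50) are: 0, 1, 16, 30, 1, 13, 21, 4, 16, 33, 4, 4, 30, 1, 13, 33, 1, 34, 18, 16, 13, 18, 13, 4, 21, 16, 16, 21, 4, 13, 18, 13, 16, 18, 34, 1, 33, 13, 1, 30, 4, 4, 33, 16, 4, 21, 13, 1, 30, 16, 1.
The distinct values are {0, 1, 4, 13, 16, 18, 21, 30, 33, 34}; there are 10 of them.

10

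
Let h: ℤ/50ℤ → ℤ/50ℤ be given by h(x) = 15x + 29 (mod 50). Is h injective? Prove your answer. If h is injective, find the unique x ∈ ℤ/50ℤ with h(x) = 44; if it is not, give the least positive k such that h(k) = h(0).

We have gcd(15, 50) = 5 > 1. Taking x_1 = 0 and x_2 = 10: h(0) = 29 and h(10) = 15·10 + 29 = 179 ≡ 29 (mod 50).
So h(0) = h(10) while 0 ≠ 10, therefore h is not injective.
Since h is not injective, we find the least positive k with h(k) = h(0): this means 15k ≡ 0 (mod 50), i.e. 50 ∣ 15k. Since gcd(15, 50) = 5, dividing through by 5 this holds exactly when 10 ∣ 3k, and as gcd(3, 10) = 1, exactly when 10 ∣ k.
The smallest positive such k is 10.

10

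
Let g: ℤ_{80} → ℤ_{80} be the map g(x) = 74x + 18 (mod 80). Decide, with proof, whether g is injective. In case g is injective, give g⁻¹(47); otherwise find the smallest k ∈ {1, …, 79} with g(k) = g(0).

40

We have gcd(74, 80) = 2 > 1. Taking x_1 = 0 and x_2 = 40: g(0) = 18 and g(40) = 74·40 + 18 = 2978 ≡ 18 (mod 80).
So g(0) = g(40) while 0 ≠ 40, therefore g is not injective.
Since g is not injective, we find the least positive k with g(k) = g(0): this means 74k ≡ 0 (mod 80), i.e. 80 ∣ 74k. Since gcd(74, 80) = 2, dividing through by 2 this holds exactly when 40 ∣ 37k, and as gcd(37, 40) = 1, exactly when 40 ∣ k.
The smallest positive such k is 40.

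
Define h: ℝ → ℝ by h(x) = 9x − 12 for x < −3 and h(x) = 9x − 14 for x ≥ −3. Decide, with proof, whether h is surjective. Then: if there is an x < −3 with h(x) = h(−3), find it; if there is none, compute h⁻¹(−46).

Both pieces are strictly increasing (slopes 9 and 9), so each is injective on its own interval.
The left piece maps (−∞, −3) onto (−∞, −39); the right piece maps [−3, ∞) onto [−41, ∞).
The union (−∞, −39) ∪ [−41, ∞) covers ℝ, so h is surjective.
For the follow-up: the images overlap, so an x < −3 with h(x) = h(−3) exists. h(−3) = −41; solving 9x − 12 = −41 for x < −3 gives x = (−41 + 12)/9 = −29/9.

-29/9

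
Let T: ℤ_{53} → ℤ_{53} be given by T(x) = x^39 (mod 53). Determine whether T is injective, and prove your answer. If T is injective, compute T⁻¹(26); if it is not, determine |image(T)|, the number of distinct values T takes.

5

T(2): Repeated squaring mod 53: 2^1 ≡ 2, 2^2 ≡ 2² = 4, 2^4 ≡ 4² = 16, 2^8 ≡ 16² = 256 ≡ 44, 2^16 ≡ 44² = 1936 ≡ 28, 2^32 ≡ 28² = 784 ≡ 42. Since 39 = 32 + 4 + 2 + 1, 2^39 ≡ 42·16·4·2: 42·16 = 672 ≡ 36, then 36·4 = 144 ≡ 38, then 38·2 = 76 ≡ 23. So 2^39 ≡ 23 (mod 53).
T(3): Repeated squaring mod 53: 3^1 ≡ 3, 3^2 ≡ 3² = 9, 3^4 ≡ 9² = 81 ≡ 28, 3^8 ≡ 28² = 784 ≡ 42, 3^16 ≡ 42² = 1764 ≡ 15, 3^32 ≡ 15² = 225 ≡ 13. Since 39 = 32 + 4 + 2 + 1, 3^39 ≡ 13·28·9·3: 13·28 = 364 ≡ 46, then 46·9 = 414 ≡ 43, then 43·3 = 129 ≡ 23. So 3^39 ≡ 23 (mod 53).
So T(2) = T(3) = 23 while 2 ≠ 3, thus T is not injective.
Since T is not injective, we determine |image(T)|. Computing x^39 mod 53 for each x (by repeated squaring, reducing mod 53 at every step), the values T(0), T(1), …, T(52) are: 0, 1, 23, 23, 52, 30, 52, 52, 30, 52, 1, 52, 30, 1, 30, 1, 1, 52, 30, 23, 23, 30, 30, 30, 1, 52, 23, 30, 1, 52, 23, 23, 23, 30, 30, 23, 1, 52, 52, 23, 52, 23, 1, 52, 1, 23, 1, 1, 23, 1, 30, 30, 52.
The distinct values are {0, 1, 23, 30, 52}; there are 5 of them.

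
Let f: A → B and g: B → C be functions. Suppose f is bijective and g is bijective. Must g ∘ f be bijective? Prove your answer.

bijective

Injectivity: if g(f(s)) = g(f(t)) then f(s) = f(t) (g injective) so s = t (f injective).
Surjectivity: for c ∈ C pick b with g(b) = c, then a with f(a) = b; then (g ∘ f)(a) = c.
So g ∘ f is bijective.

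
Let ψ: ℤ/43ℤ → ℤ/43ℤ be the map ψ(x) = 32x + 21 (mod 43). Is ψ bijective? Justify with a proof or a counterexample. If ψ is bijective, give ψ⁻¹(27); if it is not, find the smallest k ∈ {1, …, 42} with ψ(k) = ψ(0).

19

By definition, ψ is injective when ψ(a) = ψ(b) forces a = b.
If ψ(a) = ψ(b), then 32a ≡ 32b (mod 43). Because gcd(32, 43) = 1, we may cancel 32 to get a ≡ b (mod 43).
We now compute 32⁻¹ mod 43 explicitly. Euclid's algorithm: 43 = 1·32 + 11, 32 = 2·11 + 10, 11 = 1·10 + 1; back-substituting gives 1 = 39·32 − 29·43, so 32⁻¹ ≡ 39 (mod 43).
Then y ↦ 39(y − 21) is a two-sided inverse to ψ, so every y ∈ ℤ/43ℤ has a preimage.
Hence ψ is bijective.
Since ψ is bijective, we compute ψ⁻¹(27): solve 32x + 21 ≡ 27 (mod 43), i.e. 32x ≡ 6 (mod 43).
Multiplying by 32⁻¹ = 39 gives x ≡ 39·6 = 234 = 5·43 + 19 ≡ 19 (mod 43).
Check: ψ(19) = 32·19 + 21 = 629 = 14·43 + 27 ≡ 27 (mod 43).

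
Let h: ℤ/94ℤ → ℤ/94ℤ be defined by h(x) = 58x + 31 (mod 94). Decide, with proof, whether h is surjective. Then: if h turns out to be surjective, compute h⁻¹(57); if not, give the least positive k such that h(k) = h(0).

47

Since gcd(58, 94) = 2, we have 58x ≡ 0 (mod 2) for all x, so h(x) ≡ 1 (mod 2).
But 0 ≢ 1 (mod 2), so 0 ∈ ℤ/94ℤ has no preimage. Hence h is not surjective.
Since h is not surjective, we find the least positive k with h(k) = h(0): this means 58k ≡ 0 (mod 94), i.e. 94 ∣ 58k. Since gcd(58, 94) = 2, dividing through by 2 this holds exactly when 47 ∣ 29k, and as gcd(29, 47) = 1, exactly when 47 ∣ k.
The smallest positive such k is 47.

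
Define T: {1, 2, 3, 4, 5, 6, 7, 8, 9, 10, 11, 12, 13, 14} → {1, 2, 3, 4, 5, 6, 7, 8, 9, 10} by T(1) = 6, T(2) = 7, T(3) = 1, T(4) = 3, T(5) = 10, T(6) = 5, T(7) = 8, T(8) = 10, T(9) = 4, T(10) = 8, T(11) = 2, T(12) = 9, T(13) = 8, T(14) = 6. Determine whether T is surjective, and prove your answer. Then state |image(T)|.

Every element of the codomain has a preimage: 1 = T(3), 2 = T(11), 3 = T(4), 4 = T(9), 5 = T(6), 6 = T(1), 7 = T(2), 8 = T(7), 9 = T(12), 10 = T(5).
Thus T is surjective.
The image of T is {1, 2, 3, 4, 5, 6, 7, 8, 9, 10}, which has 10 elements.

10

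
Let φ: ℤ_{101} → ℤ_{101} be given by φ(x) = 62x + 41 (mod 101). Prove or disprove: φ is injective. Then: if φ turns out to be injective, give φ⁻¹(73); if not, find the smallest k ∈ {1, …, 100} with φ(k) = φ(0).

Recall: φ is injective when φ(s) = φ(t) forces s = t.
Suppose φ(s) = φ(t) in ℤ_{101}. Then 62s + 41 ≡ 62t + 41 (mod 101), so 62(s − t) ≡ 0 (mod 101).
Since gcd(62, 101) = 1, 62 is invertible modulo 101, therefore s − t ≡ 0 (mod 101), i.e. s = t.
Therefore φ is injective.
We now compute 62⁻¹ mod 101 explicitly. Euclid's algorithm: 101 = 1·62 + 39, 62 = 1·39 + 23, 39 = 1·23 + 16, 23 = 1·16 + 7, 16 = 2·7 + 2, 7 = 3·2 + 1; back-substituting gives 1 = 44·62 − 27·101, so 62⁻¹ ≡ 44 (mod 101).
Since φ is injective, we find φ⁻¹(73): we need 62x ≡ 73 − 41 ≡ 32 (mod 101). Using 62⁻¹ = 44: x ≡ 44·32 = 1408 = 13·101 + 95, so x = 95.
Check: φ(95) = 62·95 + 41 = 5931 = 58·101 + 73 ≡ 73 (mod 101).

95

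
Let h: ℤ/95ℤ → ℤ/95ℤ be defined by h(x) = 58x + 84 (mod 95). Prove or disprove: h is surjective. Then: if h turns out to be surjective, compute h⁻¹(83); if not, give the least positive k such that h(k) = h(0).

18

Recall that surjectivity means every element of the codomain has a preimage under h.
Since gcd(58, 95) = 1, 58 is invertible modulo 95. Euclid's algorithm: 95 = 1·58 + 37, 58 = 1·37 + 21, 37 = 1·21 + 16, 21 = 1·16 + 5, 16 = 3·5 + 1; back-substituting gives 1 = 77·58 − 47·95, so 58⁻¹ ≡ 77 (mod 95).
Then y ↦ 77(y − 84) is a two-sided inverse to h, so every y ∈ ℤ/95ℤ has a preimage.
Therefore h is surjective.
Since h is surjective, we find h⁻¹(83): we need 58x ≡ 83 − 84 ≡ 94 (mod 95). Using 58⁻¹ = 77: x ≡ 77·94 = 7238 = 76·95 + 18, so x = 18.
Check: h(18) = 58·18 + 84 = 1128 = 11·95 + 83 ≡ 83 (mod 95).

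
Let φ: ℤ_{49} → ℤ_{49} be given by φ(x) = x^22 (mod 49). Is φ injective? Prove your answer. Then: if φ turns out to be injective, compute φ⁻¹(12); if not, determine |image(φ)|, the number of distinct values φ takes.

22

φ(0) = 0^22 = 0.
φ(7): Repeated squaring mod 49: 7^1 ≡ 7, 7^2 ≡ 7² = 49 ≡ 0, 7^4 ≡ 0² = 0, 7^8 ≡ 0² = 0, 7^16 ≡ 0² = 0. Since 22 = 16 + 4 + 2, 7^22 ≡ 0·0·0: 0·0 = 0, then 0·0 = 0. So 7^22 ≡ 0 (mod 49).
So φ(0) = φ(7) = 0 while 0 ≠ 7, hence φ is not injective.
Since φ is not injective, we determine |image(φ)|. Computing x^22 mod 49 for each x (by repeated squaring, reducing mod 49 at every step), the values φ(0), φ(1), …, φ(48) are: 0, 1, 2, 46, 4, 44, 43, 0, 8, 9, 39, 11, 37, 36, 0, 15, 16, 32, 18, 30, 29, 0, 22, 23, 25, 25, 23, 22, 0, 29, 30, 18, 32, 16, 15, 0, 36, 37, 11, 39, 9, 8, 0, 43, 44, 4, 46, 2, 1.
The distinct values are {0, 1, 2, 4, 8, 9, 11, 15, 16, 18, 22, 23, 25, 29, 30, 32, 36, 37, 39, 43, 44, 46}; there are 22 of them.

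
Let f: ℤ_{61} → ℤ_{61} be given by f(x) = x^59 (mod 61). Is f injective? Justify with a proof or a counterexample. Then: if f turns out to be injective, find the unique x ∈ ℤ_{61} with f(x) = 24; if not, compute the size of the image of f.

28

Since 61 is prime, the nonzero elements of ℤ_{61} form a cyclic group of order 60.
As gcd(59, 60) = 1, raising to the 59th power is a bijection on this group: if x_1^59 ≡ x_2^59 then (x_1x_2^{−1})^59 = 1, and the only element of order dividing gcd(59, 60) = 1 is 1, so x_1 = x_2.
With f(0) = 0 this makes f injective on all of ℤ_{61}, hence bijective (finite equal-size domain and codomain). In particular f is injective.
Since f is injective, we find the preimage of 24. The inverse of x ↦ x^59 on (ℤ_{61})^× is x ↦ x^59, because 59·59 = 3481 = 58·60 + 1 ≡ 1 (mod 60) and x^{60} = 1 for x ≠ 0 (Fermat). So f⁻¹(24) = 24^59 mod 61.
Repeated squaring mod 61: 24^1 ≡ 24, 24^2 ≡ 24² = 576 ≡ 27, 24^4 ≡ 27² = 729 ≡ 58, 24^8 ≡ 58² = 3364 ≡ 9, 24^16 ≡ 9² = 81 ≡ 20, 24^32 ≡ 20² = 400 ≡ 34. Since 59 = 32 + 16 + 8 + 2 + 1, 24^59 ≡ 34·20·9·27·24: 34·20 = 680 ≡ 9, then 9·9 = 81 ≡ 20, then 20·27 = 540 ≡ 52, then 52·24 = 1248 ≡ 28. So 24^59 ≡ 28 (mod 61).
Hence f⁻¹(24) = 28.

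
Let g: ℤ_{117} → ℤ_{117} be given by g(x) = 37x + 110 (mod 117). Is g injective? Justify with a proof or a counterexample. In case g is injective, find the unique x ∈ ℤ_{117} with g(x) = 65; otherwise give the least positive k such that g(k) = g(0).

81

If g(x_1) = g(x_2), then 37x_1 ≡ 37x_2 (mod 117). Because gcd(37, 117) = 1, we may cancel 37 to get x_1 ≡ x_2 (mod 117).
Thus g is injective.
We now compute 37⁻¹ mod 117 explicitly. Euclid's algorithm: 117 = 3·37 + 6, 37 = 6·6 + 1; back-substituting gives 1 = 19·37 − 6·117, so 37⁻¹ ≡ 19 (mod 117).
Since g is injective, we find g⁻¹(65): we need 37x ≡ 65 − 110 ≡ 72 (mod 117). Using 37⁻¹ = 19: x ≡ 19·72 = 1368 = 11·117 + 81, so x = 81.
Check: g(81) = 37·81 + 110 = 3107 = 26·117 + 65 ≡ 65 (mod 117).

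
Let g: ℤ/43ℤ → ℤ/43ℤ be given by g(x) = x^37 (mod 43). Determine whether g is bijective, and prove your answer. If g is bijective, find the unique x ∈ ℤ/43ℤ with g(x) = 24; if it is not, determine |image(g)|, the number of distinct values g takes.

31

Since 43 is prime, the nonzero elements of ℤ/43ℤ form a cyclic group of order 42.
As gcd(37, 42) = 1, raising to the 37th power is a bijection on this group: if a^37 ≡ b^37 then (ab^{−1})^37 = 1, and the only element of order dividing gcd(37, 42) = 1 is 1, so a = b.
With g(0) = 0 this makes g injective on all of ℤ/43ℤ, hence bijective (finite equal-size domain and codomain). In particular g is bijective.
Since g is bijective, we find the preimage of 24. The inverse of x ↦ x^37 on (ℤ/43ℤ)^× is x ↦ x^25, because 37·25 = 925 = 22·42 + 1 ≡ 1 (mod 42) and x^{42} = 1 for x ≠ 0 (Fermat). So g⁻¹(24) = 24^25 mod 43.
Repeated squaring mod 43: 24^1 ≡ 24, 24^2 ≡ 24² = 576 ≡ 17, 24^4 ≡ 17² = 289 ≡ 31, 24^8 ≡ 31² = 961 ≡ 15, 24^16 ≡ 15² = 225 ≡ 10. Since 25 = 16 + 8 + 1, 24^25 ≡ 10·15·24: 10·15 = 150 ≡ 21, then 21·24 = 504 ≡ 31. So 24^25 ≡ 31 (mod 43).
Hence g⁻¹(24) = 31.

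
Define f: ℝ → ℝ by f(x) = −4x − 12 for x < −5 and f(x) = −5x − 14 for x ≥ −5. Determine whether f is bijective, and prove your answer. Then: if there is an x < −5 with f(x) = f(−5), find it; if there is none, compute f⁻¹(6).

Both pieces are strictly decreasing (slopes −4 and −5), so each is injective on its own interval.
The left piece maps (−∞, −5) onto (8, ∞); the right piece maps [−5, ∞) onto (−∞, 11].
These images overlap. In particular f(−5) = 11 (right piece), and solving −4x − 12 = 11 on the left piece gives x = −23/4 < −5.
So f(−23/4) = f(−5) with −23/4 ≠ −5, and f is not injective, hence not bijective. This x = −23/4 is the requested value below −5.

-23/4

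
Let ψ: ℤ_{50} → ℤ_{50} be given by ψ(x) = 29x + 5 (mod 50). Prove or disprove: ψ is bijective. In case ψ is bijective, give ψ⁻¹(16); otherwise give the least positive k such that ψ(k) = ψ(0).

9

Recall: ψ is injective if ψ(x_1) = ψ(x_2) implies x_1 = x_2.
If ψ(x_1) = ψ(x_2), then 29x_1 ≡ 29x_2 (mod 50). Because gcd(29, 50) = 1, we may cancel 29 to get x_1 ≡ x_2 (mod 50).
We now compute 29⁻¹ mod 50 explicitly. Euclid's algorithm: 50 = 1·29 + 21, 29 = 1·21 + 8, 21 = 2·8 + 5, 8 = 1·5 + 3, 5 = 1·3 + 2, 3 = 1·2 + 1; back-substituting gives 1 = 19·29 − 11·50, so 29⁻¹ ≡ 19 (mod 50).
Then y ↦ 19(y − 5) is a two-sided inverse to ψ, so every y ∈ ℤ_{50} has a preimage.
Thus ψ is bijective.
Since ψ is bijective, we compute ψ⁻¹(16): solve 29x + 5 ≡ 16 (mod 50), i.e. 29x ≡ 11 (mod 50).
Multiplying by 29⁻¹ = 19 gives x ≡ 19·11 = 209 = 4·50 + 9 ≡ 9 (mod 50).
Check: ψ(9) = 29·9 + 5 = 266 = 5·50 + 16 ≡ 16 (mod 50).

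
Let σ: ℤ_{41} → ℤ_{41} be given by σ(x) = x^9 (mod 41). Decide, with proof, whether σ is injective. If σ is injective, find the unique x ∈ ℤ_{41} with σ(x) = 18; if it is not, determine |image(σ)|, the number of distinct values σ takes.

Since 41 is prime, the nonzero elements of ℤ_{41} form a cyclic group of order 40.
As gcd(9, 40) = 1, raising to the 9th power is a bijection on this group: if s^9 ≡ t^9 then (st^{−1})^9 = 1, and the only element of order dividing gcd(9, 40) = 1 is 1, so s = t.
With σ(0) = 0 this makes σ injective on all of ℤ_{41}, hence bijective (finite equal-size domain and codomain). In particular σ is injective.
Since σ is injective, we find the preimage of 18. The inverse of x ↦ x^9 on (ℤ_{41})^× is x ↦ x^9, because 9·9 = 81 = 2·40 + 1 ≡ 1 (mod 40) and x^{40} = 1 for x ≠ 0 (Fermat). So σ⁻¹(18) = 18^9 mod 41.
Repeated squaring mod 41: 18^1 ≡ 18, 18^2 ≡ 18² = 324 ≡ 37, 18^4 ≡ 37² = 1369 ≡ 16, 18^8 ≡ 16² = 256 ≡ 10. Since 9 = 8 + 1, 18^9 ≡ 10·18: 10·18 = 180 ≡ 16. So 18^9 ≡ 16 (mod 41).
Hence σ⁻¹(18) = 16.

16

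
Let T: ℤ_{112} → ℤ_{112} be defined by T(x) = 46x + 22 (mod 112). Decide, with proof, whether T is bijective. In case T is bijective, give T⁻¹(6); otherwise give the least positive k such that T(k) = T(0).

Recall: T is injective when T(a) = T(b) forces a = b.
We have gcd(46, 112) = 2 > 1. Taking a = 0 and b = 56: T(0) = 22 and T(56) = 46·56 + 22 = 2598 ≡ 22 (mod 112).
So T(0) = T(56) while 0 ≠ 56, so T is not injective, hence not bijective.
Since T is not bijective, we find the least positive k with T(k) = T(0): this means 46k ≡ 0 (mod 112), i.e. 112 ∣ 46k. Since gcd(46, 112) = 2, dividing through by 2 this holds exactly when 56 ∣ 23k, and as gcd(23, 56) = 1, exactly when 56 ∣ k.
The smallest positive such k is 56.

56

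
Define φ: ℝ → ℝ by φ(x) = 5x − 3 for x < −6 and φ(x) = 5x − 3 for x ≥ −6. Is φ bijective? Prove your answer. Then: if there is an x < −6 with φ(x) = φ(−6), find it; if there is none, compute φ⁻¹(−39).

Both pieces are strictly increasing (slopes 5 and 5), so each is injective on its own interval.
The left piece maps (−∞, −6) onto (−∞, −33); the right piece maps [−6, ∞) onto [−33, ∞).
Since −33 = −33, the images partition ℝ: φ is injective and surjective, hence bijective.
Because the two images are disjoint, no x < −6 has φ(x) = φ(−6), so we compute φ⁻¹(−39): −39 lies in (−∞, −33), so solve 5x − 3 = −39: x = (−39 + 3)/5 = −36/5.

-36/5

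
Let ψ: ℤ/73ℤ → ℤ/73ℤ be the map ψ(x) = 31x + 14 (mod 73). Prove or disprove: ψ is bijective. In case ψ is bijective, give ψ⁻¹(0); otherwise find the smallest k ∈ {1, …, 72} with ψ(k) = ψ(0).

49

By definition, ψ is injective when ψ(a) = ψ(b) forces a = b.
Suppose ψ(a) = ψ(b) in ℤ/73ℤ. Then 31a + 14 ≡ 31b + 14 (mod 73), thus 31(a − b) ≡ 0 (mod 73).
Since gcd(31, 73) = 1, 31 is invertible modulo 73, hence a − b ≡ 0 (mod 73), i.e. a = b.
We now compute 31⁻¹ mod 73 explicitly. Euclid's algorithm: 73 = 2·31 + 11, 31 = 2·11 + 9, 11 = 1·9 + 2, 9 = 4·2 + 1; back-substituting gives 1 = 33·31 − 14·73, so 31⁻¹ ≡ 33 (mod 73).
Then y ↦ 33(y − 14) is a two-sided inverse to ψ, so every y ∈ ℤ/73ℤ has a preimage.
Hence ψ is bijective.
Since ψ is bijective, we compute ψ⁻¹(0): solve 31x + 14 ≡ 0 (mod 73), i.e. 31x ≡ 59 (mod 73).
Multiplying by 31⁻¹ = 33 gives x ≡ 33·59 = 1947 = 26·73 + 49 ≡ 49 (mod 73).
Check: ψ(49) = 31·49 + 14 = 1533 = 21·73 + 0 ≡ 0 (mod 73).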